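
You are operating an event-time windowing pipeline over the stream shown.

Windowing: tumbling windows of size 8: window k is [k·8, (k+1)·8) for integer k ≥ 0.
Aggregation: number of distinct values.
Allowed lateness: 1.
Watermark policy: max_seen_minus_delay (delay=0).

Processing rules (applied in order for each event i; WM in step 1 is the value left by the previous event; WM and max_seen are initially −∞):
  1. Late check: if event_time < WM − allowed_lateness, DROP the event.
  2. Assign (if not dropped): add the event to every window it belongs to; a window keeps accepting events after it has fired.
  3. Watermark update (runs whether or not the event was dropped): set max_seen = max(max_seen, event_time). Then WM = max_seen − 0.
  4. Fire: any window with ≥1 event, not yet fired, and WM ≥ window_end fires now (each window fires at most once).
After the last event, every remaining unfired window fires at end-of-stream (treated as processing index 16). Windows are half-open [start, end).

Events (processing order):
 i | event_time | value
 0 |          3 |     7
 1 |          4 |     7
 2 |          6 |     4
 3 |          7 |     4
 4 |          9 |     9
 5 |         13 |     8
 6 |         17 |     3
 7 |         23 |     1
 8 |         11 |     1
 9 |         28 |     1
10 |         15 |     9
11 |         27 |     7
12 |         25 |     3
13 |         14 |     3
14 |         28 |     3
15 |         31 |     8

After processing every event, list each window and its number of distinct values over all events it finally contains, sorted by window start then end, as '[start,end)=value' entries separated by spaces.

i=0 t=3 v=7: → [0,8); WM=3
i=1 t=4 v=7: → [0,8); WM=4
i=2 t=6 v=4: → [0,8); WM=6
i=3 t=7 v=4: → [0,8); WM=7
i=4 t=9 v=9: → [8,16); WM=9; [0,8) fires=2
i=5 t=13 v=8: → [8,16); WM=13
i=6 t=17 v=3: → [16,24); WM=17; [8,16) fires=2
i=7 t=23 v=1: → [16,24); WM=23
i=8 t=11 v=1: DROP (t<23-1); WM=23
i=9 t=28 v=1: → [24,32); WM=28; [16,24) fires=2
i=10 t=15 v=9: DROP (t<28-1); WM=28
i=11 t=27 v=7: → [24,32); WM=28
i=12 t=25 v=3: DROP (t<28-1); WM=28
i=13 t=14 v=3: DROP (t<28-1); WM=28
i=14 t=28 v=3: → [24,32); WM=28
i=15 t=31 v=8: → [24,32); WM=31

[0,8)=2 [8,16)=2 [16,24)=2 [24,32)=4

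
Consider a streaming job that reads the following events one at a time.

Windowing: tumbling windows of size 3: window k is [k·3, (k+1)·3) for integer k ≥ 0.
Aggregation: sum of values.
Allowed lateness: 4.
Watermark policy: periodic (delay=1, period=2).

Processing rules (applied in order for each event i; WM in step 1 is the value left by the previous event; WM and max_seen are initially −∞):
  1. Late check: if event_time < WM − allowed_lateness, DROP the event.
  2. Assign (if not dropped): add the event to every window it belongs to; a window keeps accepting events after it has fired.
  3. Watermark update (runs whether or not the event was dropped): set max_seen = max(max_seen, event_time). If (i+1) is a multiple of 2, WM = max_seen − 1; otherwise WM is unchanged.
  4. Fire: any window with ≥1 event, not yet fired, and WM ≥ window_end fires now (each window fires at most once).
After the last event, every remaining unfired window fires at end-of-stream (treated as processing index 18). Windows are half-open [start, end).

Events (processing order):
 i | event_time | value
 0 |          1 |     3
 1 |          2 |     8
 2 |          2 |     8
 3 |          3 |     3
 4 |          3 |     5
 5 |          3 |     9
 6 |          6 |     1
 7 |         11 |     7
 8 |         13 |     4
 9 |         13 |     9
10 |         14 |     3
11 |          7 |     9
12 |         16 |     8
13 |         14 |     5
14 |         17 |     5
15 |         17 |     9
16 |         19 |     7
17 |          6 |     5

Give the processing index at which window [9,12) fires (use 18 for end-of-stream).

9

i=0 t=1 v=3: → [0,3); WM=−∞
i=1 t=2 v=8: → [0,3); WM=1
i=2 t=2 v=8: → [0,3); WM=1
i=3 t=3 v=3: → [3,6); WM=2
i=4 t=3 v=5: → [3,6); WM=2
i=5 t=3 v=9: → [3,6); WM=2
i=6 t=6 v=1: → [6,9); WM=2
i=7 t=11 v=7: → [9,12); WM=10; [0,3) fires=19 [3,6) fires=17 [6,9) fires=1
i=8 t=13 v=4: → [12,15); WM=10
i=9 t=13 v=9: → [12,15); WM=12; [9,12) fires=7
i=10 t=14 v=3: → [12,15); WM=12
i=11 t=7 v=9: DROP (t<12-4); WM=13
i=12 t=16 v=8: → [15,18); WM=13
i=13 t=14 v=5: → [12,15); WM=15; [12,15) fires=21
i=14 t=17 v=5: → [15,18); WM=15
i=15 t=17 v=9: → [15,18); WM=16
i=16 t=19 v=7: → [18,21); WM=16
i=17 t=6 v=5: DROP (t<16-4); WM=18; [15,18) fires=22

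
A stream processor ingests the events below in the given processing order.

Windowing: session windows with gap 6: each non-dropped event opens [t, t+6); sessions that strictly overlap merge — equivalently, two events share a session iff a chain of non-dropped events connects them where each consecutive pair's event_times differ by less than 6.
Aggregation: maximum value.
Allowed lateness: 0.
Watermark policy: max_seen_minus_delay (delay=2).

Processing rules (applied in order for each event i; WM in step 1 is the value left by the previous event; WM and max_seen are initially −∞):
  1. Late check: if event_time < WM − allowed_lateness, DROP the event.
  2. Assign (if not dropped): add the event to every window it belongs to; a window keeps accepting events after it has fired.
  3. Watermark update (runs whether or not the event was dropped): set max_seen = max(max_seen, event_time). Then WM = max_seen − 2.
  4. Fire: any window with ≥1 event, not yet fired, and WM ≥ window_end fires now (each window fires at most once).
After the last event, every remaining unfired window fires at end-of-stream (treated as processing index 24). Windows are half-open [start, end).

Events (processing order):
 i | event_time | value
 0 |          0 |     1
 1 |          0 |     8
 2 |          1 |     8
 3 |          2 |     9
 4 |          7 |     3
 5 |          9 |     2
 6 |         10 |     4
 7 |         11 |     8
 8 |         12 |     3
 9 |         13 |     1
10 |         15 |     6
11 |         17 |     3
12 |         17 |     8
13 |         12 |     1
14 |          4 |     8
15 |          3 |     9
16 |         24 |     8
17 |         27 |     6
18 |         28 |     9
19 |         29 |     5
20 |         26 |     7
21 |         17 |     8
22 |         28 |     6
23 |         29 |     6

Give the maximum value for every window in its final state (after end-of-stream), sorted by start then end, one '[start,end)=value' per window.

i=0 t=0 v=1: → [0,6); WM=-2
i=1 t=0 v=8: → [0,6); WM=-2
i=2 t=1 v=8: → [0,7); WM=-1
i=3 t=2 v=9: → [0,8); WM=0
i=4 t=7 v=3: → [0,13); WM=5
i=5 t=9 v=2: → [0,15); WM=7
i=6 t=10 v=4: → [0,16); WM=8
i=7 t=11 v=8: → [0,17); WM=9
i=8 t=12 v=3: → [0,18); WM=10
i=9 t=13 v=1: → [0,19); WM=11
i=10 t=15 v=6: → [0,21); WM=13
i=11 t=17 v=3: → [0,23); WM=15
i=12 t=17 v=8: → [0,23); WM=15
i=13 t=12 v=1: DROP (t<15-0); WM=15
i=14 t=4 v=8: DROP (t<15-0); WM=15
i=15 t=3 v=9: DROP (t<15-0); WM=15
i=16 t=24 v=8: → [24,30); WM=22
i=17 t=27 v=6: → [24,33); WM=25
i=18 t=28 v=9: → [24,34); WM=26
i=19 t=29 v=5: → [24,35); WM=27
i=20 t=26 v=7: DROP (t<27-0); WM=27
i=21 t=17 v=8: DROP (t<27-0); WM=27
i=22 t=28 v=6: → [24,35); WM=27
i=23 t=29 v=6: → [24,35); WM=27

[0,23)=9 [24,35)=9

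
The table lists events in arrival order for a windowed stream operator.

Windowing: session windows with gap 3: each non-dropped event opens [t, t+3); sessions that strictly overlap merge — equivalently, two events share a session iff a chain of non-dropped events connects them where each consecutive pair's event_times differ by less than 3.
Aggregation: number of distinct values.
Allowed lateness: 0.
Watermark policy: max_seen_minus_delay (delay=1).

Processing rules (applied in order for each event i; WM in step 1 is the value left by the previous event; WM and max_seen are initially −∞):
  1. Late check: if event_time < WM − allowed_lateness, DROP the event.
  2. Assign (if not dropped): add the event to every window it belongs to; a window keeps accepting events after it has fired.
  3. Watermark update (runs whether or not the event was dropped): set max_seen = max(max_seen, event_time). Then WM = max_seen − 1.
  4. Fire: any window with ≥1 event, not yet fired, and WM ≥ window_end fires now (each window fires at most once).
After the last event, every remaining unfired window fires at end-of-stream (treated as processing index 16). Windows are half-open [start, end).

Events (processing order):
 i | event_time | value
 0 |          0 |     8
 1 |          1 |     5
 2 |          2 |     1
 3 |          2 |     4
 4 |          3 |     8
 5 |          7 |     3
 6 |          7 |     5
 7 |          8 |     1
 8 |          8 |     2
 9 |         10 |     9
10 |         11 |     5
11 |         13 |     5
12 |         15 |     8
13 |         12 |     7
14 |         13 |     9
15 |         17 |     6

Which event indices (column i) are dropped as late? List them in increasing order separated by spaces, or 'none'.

13 14

i=0 t=0 v=8: → [0,3); WM=-1
i=1 t=1 v=5: → [0,4); WM=0
i=2 t=2 v=1: → [0,5); WM=1
i=3 t=2 v=4: → [0,5); WM=1
i=4 t=3 v=8: → [0,6); WM=2
i=5 t=7 v=3: → [7,10); WM=6
i=6 t=7 v=5: → [7,10); WM=6
i=7 t=8 v=1: → [7,11); WM=7
i=8 t=8 v=2: → [7,11); WM=7
i=9 t=10 v=9: → [7,13); WM=9
i=10 t=11 v=5: → [7,14); WM=10
i=11 t=13 v=5: → [7,16); WM=12
i=12 t=15 v=8: → [7,18); WM=14
i=13 t=12 v=7: DROP (t<14-0); WM=14
i=14 t=13 v=9: DROP (t<14-0); WM=14
i=15 t=17 v=6: → [7,20); WM=16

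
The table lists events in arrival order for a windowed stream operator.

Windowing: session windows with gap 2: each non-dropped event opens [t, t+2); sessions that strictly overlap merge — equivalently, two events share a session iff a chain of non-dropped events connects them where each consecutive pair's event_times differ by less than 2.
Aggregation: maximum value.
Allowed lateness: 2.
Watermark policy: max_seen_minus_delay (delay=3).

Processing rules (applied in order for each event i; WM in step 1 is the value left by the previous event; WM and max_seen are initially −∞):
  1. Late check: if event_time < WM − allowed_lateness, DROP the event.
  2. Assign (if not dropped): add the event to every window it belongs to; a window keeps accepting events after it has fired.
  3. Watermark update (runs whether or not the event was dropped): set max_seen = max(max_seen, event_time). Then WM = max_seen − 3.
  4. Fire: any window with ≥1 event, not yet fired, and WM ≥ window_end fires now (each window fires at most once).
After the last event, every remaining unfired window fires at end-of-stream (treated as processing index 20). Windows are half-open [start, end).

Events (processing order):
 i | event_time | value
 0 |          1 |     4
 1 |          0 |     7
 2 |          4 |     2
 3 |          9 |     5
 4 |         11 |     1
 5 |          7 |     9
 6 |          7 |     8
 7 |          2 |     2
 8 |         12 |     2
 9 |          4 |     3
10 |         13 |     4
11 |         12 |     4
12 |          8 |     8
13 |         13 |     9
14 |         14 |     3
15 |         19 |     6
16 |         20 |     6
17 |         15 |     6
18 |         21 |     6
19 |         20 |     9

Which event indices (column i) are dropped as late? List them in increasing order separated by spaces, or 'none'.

7 9

i=0 t=1 v=4: → [1,3); WM=-2
i=1 t=0 v=7: → [0,3); WM=-2
i=2 t=4 v=2: → [4,6); WM=1
i=3 t=9 v=5: → [9,11); WM=6
i=4 t=11 v=1: → [11,13); WM=8
i=5 t=7 v=9: → [7,9); WM=8
i=6 t=7 v=8: → [7,9); WM=8
i=7 t=2 v=2: DROP (t<8-2); WM=8
i=8 t=12 v=2: → [11,14); WM=9
i=9 t=4 v=3: DROP (t<9-2); WM=9
i=10 t=13 v=4: → [11,15); WM=10
i=11 t=12 v=4: → [11,15); WM=10
i=12 t=8 v=8: → [7,11); WM=10
i=13 t=13 v=9: → [11,15); WM=10
i=14 t=14 v=3: → [11,16); WM=11
i=15 t=19 v=6: → [19,21); WM=16
i=16 t=20 v=6: → [19,22); WM=17
i=17 t=15 v=6: → [11,17); WM=17
i=18 t=21 v=6: → [19,23); WM=18
i=19 t=20 v=9: → [19,23); WM=18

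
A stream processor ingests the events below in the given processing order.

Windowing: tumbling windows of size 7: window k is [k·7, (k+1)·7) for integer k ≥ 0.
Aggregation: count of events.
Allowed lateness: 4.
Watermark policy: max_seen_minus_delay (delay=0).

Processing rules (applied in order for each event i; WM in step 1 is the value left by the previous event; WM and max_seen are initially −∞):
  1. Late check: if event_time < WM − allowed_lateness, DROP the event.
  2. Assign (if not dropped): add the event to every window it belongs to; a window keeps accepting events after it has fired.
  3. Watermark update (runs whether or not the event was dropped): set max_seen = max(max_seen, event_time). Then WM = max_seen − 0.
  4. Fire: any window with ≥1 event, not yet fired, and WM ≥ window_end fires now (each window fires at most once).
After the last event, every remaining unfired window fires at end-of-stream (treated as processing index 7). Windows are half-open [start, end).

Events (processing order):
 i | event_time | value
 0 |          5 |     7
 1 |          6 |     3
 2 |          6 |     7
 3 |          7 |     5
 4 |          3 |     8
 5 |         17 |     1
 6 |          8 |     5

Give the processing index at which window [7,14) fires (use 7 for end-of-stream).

i=0 t=5 v=7: → [0,7); WM=5
i=1 t=6 v=3: → [0,7); WM=6
i=2 t=6 v=7: → [0,7); WM=6
i=3 t=7 v=5: → [7,14); WM=7; [0,7) fires=3
i=4 t=3 v=8: → [0,7); WM=7
i=5 t=17 v=1: → [14,21); WM=17; [7,14) fires=1
i=6 t=8 v=5: DROP (t<17-4); WM=17

5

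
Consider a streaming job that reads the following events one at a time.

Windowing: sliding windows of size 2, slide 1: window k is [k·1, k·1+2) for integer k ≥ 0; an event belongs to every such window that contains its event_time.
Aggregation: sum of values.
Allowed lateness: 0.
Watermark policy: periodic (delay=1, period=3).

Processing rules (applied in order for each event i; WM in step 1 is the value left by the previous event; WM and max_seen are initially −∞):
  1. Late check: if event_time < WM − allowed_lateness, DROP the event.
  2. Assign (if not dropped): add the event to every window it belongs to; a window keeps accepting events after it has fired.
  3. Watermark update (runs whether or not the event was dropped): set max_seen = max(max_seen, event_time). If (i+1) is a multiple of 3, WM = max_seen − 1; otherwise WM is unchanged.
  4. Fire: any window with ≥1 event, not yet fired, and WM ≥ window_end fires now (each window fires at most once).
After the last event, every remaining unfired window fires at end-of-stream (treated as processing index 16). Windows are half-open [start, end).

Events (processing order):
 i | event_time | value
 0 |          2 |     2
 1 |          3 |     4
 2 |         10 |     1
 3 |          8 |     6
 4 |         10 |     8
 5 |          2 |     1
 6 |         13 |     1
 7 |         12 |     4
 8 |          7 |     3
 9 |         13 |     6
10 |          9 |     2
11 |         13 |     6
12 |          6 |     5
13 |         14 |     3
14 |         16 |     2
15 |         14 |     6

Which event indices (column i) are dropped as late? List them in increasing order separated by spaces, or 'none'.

3 5 8 10 12 15

i=0 t=2 v=2: → [2,4),[1,3); WM=−∞
i=1 t=3 v=4: → [3,5),[2,4); WM=−∞
i=2 t=10 v=1: → [10,12),[9,11); WM=9; [1,3) fires=2 [2,4) fires=6 [3,5) fires=4
i=3 t=8 v=6: DROP (t<9-0); WM=9
i=4 t=10 v=8: → [10,12),[9,11); WM=9
i=5 t=2 v=1: DROP (t<9-0); WM=9
i=6 t=13 v=1: → [13,15),[12,14); WM=9
i=7 t=12 v=4: → [12,14),[11,13); WM=9
i=8 t=7 v=3: DROP (t<9-0); WM=12; [9,11) fires=9 [10,12) fires=9
i=9 t=13 v=6: → [13,15),[12,14); WM=12
i=10 t=9 v=2: DROP (t<12-0); WM=12
i=11 t=13 v=6: → [13,15),[12,14); WM=12
i=12 t=6 v=5: DROP (t<12-0); WM=12
i=13 t=14 v=3: → [14,16),[13,15); WM=12
i=14 t=16 v=2: → [16,18),[15,17); WM=15; [11,13) fires=4 [12,14) fires=17 [13,15) fires=16
i=15 t=14 v=6: DROP (t<15-0); WM=15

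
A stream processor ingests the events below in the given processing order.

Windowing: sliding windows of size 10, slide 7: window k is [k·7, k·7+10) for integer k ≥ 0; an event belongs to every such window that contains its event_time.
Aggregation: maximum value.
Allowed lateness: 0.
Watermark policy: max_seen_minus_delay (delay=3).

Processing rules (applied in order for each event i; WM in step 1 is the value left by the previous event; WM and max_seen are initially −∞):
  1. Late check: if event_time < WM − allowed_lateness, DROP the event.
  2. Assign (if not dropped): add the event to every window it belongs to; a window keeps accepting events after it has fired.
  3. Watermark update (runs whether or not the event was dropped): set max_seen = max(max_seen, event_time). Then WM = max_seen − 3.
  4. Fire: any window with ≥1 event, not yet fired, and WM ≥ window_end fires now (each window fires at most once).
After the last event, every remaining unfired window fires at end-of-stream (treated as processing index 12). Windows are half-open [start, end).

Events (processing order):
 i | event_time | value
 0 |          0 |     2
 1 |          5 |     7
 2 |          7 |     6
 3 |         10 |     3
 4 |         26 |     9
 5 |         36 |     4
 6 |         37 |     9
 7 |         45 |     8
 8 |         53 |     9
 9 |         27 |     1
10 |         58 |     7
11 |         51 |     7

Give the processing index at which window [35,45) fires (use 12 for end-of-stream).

i=0 t=0 v=2: → [0,10); WM=-3
i=1 t=5 v=7: → [0,10); WM=2
i=2 t=7 v=6: → [7,17),[0,10); WM=4
i=3 t=10 v=3: → [7,17); WM=7
i=4 t=26 v=9: → [21,31); WM=23; [0,10) fires=7 [7,17) fires=6
i=5 t=36 v=4: → [35,45),[28,38); WM=33; [21,31) fires=9
i=6 t=37 v=9: → [35,45),[28,38); WM=34
i=7 t=45 v=8: → [42,52); WM=42; [28,38) fires=9
i=8 t=53 v=9: → [49,59); WM=50; [35,45) fires=9
i=9 t=27 v=1: DROP (t<50-0); WM=50
i=10 t=58 v=7: → [56,66),[49,59); WM=55; [42,52) fires=8
i=11 t=51 v=7: DROP (t<55-0); WM=55

8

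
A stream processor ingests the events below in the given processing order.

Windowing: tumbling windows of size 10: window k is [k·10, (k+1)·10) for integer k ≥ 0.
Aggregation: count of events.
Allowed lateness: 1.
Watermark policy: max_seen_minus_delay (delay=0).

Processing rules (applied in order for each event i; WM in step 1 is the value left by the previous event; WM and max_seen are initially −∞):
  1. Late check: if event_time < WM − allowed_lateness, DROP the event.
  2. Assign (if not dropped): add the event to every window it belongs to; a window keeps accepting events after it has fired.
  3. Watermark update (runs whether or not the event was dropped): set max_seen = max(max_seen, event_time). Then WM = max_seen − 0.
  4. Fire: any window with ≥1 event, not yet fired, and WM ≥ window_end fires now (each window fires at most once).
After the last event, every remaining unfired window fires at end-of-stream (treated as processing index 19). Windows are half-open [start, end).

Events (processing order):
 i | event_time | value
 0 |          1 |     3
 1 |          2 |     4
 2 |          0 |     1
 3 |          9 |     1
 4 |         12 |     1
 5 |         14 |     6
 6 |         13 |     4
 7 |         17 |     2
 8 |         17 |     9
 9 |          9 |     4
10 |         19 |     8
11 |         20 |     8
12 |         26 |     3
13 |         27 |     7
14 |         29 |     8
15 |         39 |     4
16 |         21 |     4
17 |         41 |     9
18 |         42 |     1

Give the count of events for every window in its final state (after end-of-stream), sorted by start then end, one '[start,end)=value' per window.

i=0 t=1 v=3: → [0,10); WM=1
i=1 t=2 v=4: → [0,10); WM=2
i=2 t=0 v=1: DROP (t<2-1); WM=2
i=3 t=9 v=1: → [0,10); WM=9
i=4 t=12 v=1: → [10,20); WM=12; [0,10) fires=3
i=5 t=14 v=6: → [10,20); WM=14
i=6 t=13 v=4: → [10,20); WM=14
i=7 t=17 v=2: → [10,20); WM=17
i=8 t=17 v=9: → [10,20); WM=17
i=9 t=9 v=4: DROP (t<17-1); WM=17
i=10 t=19 v=8: → [10,20); WM=19
i=11 t=20 v=8: → [20,30); WM=20; [10,20) fires=6
i=12 t=26 v=3: → [20,30); WM=26
i=13 t=27 v=7: → [20,30); WM=27
i=14 t=29 v=8: → [20,30); WM=29
i=15 t=39 v=4: → [30,40); WM=39; [20,30) fires=4
i=16 t=21 v=4: DROP (t<39-1); WM=39
i=17 t=41 v=9: → [40,50); WM=41; [30,40) fires=1
i=18 t=42 v=1: → [40,50); WM=42

[0,10)=3 [10,20)=6 [20,30)=4 [30,40)=1 [40,50)=2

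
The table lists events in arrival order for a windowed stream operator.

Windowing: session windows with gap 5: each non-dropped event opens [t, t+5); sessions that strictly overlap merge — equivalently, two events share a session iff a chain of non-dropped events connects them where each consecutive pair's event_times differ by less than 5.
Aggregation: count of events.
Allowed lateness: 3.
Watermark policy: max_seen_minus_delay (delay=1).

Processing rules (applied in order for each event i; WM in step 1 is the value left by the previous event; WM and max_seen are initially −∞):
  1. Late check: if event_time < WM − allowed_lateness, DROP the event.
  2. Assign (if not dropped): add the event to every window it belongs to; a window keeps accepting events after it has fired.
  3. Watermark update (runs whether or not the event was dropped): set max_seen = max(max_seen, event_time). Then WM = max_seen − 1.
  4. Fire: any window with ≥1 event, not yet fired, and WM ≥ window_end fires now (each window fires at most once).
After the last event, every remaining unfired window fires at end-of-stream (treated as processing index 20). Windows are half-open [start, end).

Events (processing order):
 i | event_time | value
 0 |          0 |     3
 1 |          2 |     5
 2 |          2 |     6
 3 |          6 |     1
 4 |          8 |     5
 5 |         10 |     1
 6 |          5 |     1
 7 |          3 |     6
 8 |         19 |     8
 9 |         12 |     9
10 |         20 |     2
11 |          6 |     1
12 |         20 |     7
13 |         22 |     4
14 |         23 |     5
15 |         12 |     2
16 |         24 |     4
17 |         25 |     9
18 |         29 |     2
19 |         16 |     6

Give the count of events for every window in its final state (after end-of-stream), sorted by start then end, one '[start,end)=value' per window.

i=0 t=0 v=3: → [0,5); WM=-1
i=1 t=2 v=5: → [0,7); WM=1
i=2 t=2 v=6: → [0,7); WM=1
i=3 t=6 v=1: → [0,11); WM=5
i=4 t=8 v=5: → [0,13); WM=7
i=5 t=10 v=1: → [0,15); WM=9
i=6 t=5 v=1: DROP (t<9-3); WM=9
i=7 t=3 v=6: DROP (t<9-3); WM=9
i=8 t=19 v=8: → [19,24); WM=18
i=9 t=12 v=9: DROP (t<18-3); WM=18
i=10 t=20 v=2: → [19,25); WM=19
i=11 t=6 v=1: DROP (t<19-3); WM=19
i=12 t=20 v=7: → [19,25); WM=19
i=13 t=22 v=4: → [19,27); WM=21
i=14 t=23 v=5: → [19,28); WM=22
i=15 t=12 v=2: DROP (t<22-3); WM=22
i=16 t=24 v=4: → [19,29); WM=23
i=17 t=25 v=9: → [19,30); WM=24
i=18 t=29 v=2: → [19,34); WM=28
i=19 t=16 v=6: DROP (t<28-3); WM=28

[0,15)=6 [19,34)=8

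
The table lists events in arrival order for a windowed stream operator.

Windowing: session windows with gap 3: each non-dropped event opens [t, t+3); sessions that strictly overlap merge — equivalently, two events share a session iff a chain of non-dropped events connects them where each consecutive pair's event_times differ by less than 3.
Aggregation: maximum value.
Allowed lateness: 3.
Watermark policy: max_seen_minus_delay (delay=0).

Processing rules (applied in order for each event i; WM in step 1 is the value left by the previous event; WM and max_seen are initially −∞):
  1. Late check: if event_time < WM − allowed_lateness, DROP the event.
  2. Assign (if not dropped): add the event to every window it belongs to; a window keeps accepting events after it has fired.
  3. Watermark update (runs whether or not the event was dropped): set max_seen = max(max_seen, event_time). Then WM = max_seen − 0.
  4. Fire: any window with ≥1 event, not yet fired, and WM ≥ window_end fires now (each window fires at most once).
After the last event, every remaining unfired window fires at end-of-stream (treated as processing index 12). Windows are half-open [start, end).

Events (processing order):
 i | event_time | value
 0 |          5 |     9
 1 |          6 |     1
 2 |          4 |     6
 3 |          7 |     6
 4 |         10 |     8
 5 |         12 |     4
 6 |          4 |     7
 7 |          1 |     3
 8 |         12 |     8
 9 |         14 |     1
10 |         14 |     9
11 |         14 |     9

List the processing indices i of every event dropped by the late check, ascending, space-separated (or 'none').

i=0 t=5 v=9: → [5,8); WM=5
i=1 t=6 v=1: → [5,9); WM=6
i=2 t=4 v=6: → [4,9); WM=6
i=3 t=7 v=6: → [4,10); WM=7
i=4 t=10 v=8: → [10,13); WM=10
i=5 t=12 v=4: → [10,15); WM=12
i=6 t=4 v=7: DROP (t<12-3); WM=12
i=7 t=1 v=3: DROP (t<12-3); WM=12
i=8 t=12 v=8: → [10,15); WM=12
i=9 t=14 v=1: → [10,17); WM=14
i=10 t=14 v=9: → [10,17); WM=14
i=11 t=14 v=9: → [10,17); WM=14

6 7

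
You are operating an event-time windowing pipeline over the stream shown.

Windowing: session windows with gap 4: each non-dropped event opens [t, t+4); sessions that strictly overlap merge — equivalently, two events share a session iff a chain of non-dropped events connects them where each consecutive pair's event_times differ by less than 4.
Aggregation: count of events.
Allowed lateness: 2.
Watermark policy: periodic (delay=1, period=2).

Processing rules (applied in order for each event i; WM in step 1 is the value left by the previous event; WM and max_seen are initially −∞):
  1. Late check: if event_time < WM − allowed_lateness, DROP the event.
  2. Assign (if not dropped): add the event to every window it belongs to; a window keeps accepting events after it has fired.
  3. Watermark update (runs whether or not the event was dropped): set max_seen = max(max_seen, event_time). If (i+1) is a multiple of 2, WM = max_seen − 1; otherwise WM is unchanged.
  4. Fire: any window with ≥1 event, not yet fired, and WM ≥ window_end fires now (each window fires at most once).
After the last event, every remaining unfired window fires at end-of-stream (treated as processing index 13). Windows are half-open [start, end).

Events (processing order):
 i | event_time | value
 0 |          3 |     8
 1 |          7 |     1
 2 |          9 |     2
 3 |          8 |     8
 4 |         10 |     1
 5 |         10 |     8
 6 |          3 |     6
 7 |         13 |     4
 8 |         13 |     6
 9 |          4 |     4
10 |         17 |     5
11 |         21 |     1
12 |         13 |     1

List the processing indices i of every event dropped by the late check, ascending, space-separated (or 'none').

i=0 t=3 v=8: → [3,7); WM=−∞
i=1 t=7 v=1: → [7,11); WM=6
i=2 t=9 v=2: → [7,13); WM=6
i=3 t=8 v=8: → [7,13); WM=8
i=4 t=10 v=1: → [7,14); WM=8
i=5 t=10 v=8: → [7,14); WM=9
i=6 t=3 v=6: DROP (t<9-2); WM=9
i=7 t=13 v=4: → [7,17); WM=12
i=8 t=13 v=6: → [7,17); WM=12
i=9 t=4 v=4: DROP (t<12-2); WM=12
i=10 t=17 v=5: → [17,21); WM=12
i=11 t=21 v=1: → [21,25); WM=20
i=12 t=13 v=1: DROP (t<20-2); WM=20

6 9 12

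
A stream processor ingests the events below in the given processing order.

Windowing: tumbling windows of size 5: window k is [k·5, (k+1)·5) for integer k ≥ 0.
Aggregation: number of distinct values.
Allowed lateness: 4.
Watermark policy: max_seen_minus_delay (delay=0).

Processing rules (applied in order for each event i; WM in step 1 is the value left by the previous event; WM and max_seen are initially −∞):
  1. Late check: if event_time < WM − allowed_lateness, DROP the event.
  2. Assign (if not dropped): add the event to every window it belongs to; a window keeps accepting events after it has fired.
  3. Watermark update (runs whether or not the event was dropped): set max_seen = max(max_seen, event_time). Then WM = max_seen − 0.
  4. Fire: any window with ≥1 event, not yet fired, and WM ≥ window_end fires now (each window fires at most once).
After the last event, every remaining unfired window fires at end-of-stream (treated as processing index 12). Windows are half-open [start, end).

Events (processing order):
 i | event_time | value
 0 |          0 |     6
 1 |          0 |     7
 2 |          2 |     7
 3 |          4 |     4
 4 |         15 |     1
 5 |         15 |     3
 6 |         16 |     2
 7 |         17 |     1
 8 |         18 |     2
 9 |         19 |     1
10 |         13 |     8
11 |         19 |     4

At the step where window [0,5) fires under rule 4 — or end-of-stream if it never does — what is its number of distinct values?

i=0 t=0 v=6: → [0,5); WM=0
i=1 t=0 v=7: → [0,5); WM=0
i=2 t=2 v=7: → [0,5); WM=2
i=3 t=4 v=4: → [0,5); WM=4
i=4 t=15 v=1: → [15,20); WM=15; [0,5) fires=3
i=5 t=15 v=3: → [15,20); WM=15
i=6 t=16 v=2: → [15,20); WM=16
i=7 t=17 v=1: → [15,20); WM=17
i=8 t=18 v=2: → [15,20); WM=18
i=9 t=19 v=1: → [15,20); WM=19
i=10 t=13 v=8: DROP (t<19-4); WM=19
i=11 t=19 v=4: → [15,20); WM=19

3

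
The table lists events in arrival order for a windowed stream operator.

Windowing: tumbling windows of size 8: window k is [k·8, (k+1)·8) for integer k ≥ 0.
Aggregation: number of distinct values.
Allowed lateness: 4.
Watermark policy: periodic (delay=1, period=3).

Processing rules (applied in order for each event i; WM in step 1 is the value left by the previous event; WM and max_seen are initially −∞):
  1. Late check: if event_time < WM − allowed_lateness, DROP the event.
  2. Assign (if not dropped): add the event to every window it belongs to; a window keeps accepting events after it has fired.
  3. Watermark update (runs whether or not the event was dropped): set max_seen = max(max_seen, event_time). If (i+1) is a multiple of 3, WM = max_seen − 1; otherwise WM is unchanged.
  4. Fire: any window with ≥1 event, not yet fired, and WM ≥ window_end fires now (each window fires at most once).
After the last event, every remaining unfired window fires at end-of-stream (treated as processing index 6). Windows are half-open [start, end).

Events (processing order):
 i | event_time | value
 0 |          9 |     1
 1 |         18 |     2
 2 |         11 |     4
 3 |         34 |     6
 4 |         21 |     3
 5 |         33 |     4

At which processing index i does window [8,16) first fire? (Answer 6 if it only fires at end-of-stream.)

i=0 t=9 v=1: → [8,16); WM=−∞
i=1 t=18 v=2: → [16,24); WM=−∞
i=2 t=11 v=4: → [8,16); WM=17; [8,16) fires=2
i=3 t=34 v=6: → [32,40); WM=17
i=4 t=21 v=3: → [16,24); WM=17
i=5 t=33 v=4: → [32,40); WM=33; [16,24) fires=2

2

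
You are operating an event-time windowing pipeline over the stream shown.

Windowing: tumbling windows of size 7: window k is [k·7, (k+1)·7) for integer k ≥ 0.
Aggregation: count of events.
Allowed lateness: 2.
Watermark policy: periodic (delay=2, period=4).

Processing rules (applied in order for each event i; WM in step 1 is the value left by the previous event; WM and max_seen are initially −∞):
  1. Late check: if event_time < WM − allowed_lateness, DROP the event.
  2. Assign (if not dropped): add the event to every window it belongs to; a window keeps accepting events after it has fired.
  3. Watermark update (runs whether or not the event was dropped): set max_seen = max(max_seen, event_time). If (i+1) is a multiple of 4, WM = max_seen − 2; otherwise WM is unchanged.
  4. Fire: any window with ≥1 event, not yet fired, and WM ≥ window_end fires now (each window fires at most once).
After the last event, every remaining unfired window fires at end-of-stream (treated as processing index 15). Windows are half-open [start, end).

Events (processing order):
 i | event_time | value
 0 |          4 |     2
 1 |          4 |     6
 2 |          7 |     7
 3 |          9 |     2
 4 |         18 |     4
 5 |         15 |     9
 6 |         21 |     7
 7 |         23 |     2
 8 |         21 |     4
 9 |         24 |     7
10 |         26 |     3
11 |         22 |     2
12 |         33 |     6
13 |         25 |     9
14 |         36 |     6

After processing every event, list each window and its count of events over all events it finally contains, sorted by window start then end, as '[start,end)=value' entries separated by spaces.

i=0 t=4 v=2: → [0,7); WM=−∞
i=1 t=4 v=6: → [0,7); WM=−∞
i=2 t=7 v=7: → [7,14); WM=−∞
i=3 t=9 v=2: → [7,14); WM=7; [0,7) fires=2
i=4 t=18 v=4: → [14,21); WM=7
i=5 t=15 v=9: → [14,21); WM=7
i=6 t=21 v=7: → [21,28); WM=7
i=7 t=23 v=2: → [21,28); WM=21; [7,14) fires=2 [14,21) fires=2
i=8 t=21 v=4: → [21,28); WM=21
i=9 t=24 v=7: → [21,28); WM=21
i=10 t=26 v=3: → [21,28); WM=21
i=11 t=22 v=2: → [21,28); WM=24
i=12 t=33 v=6: → [28,35); WM=24
i=13 t=25 v=9: → [21,28); WM=24
i=14 t=36 v=6: → [35,42); WM=24

[0,7)=2 [7,14)=2 [14,21)=2 [21,28)=7 [28,35)=1 [35,42)=1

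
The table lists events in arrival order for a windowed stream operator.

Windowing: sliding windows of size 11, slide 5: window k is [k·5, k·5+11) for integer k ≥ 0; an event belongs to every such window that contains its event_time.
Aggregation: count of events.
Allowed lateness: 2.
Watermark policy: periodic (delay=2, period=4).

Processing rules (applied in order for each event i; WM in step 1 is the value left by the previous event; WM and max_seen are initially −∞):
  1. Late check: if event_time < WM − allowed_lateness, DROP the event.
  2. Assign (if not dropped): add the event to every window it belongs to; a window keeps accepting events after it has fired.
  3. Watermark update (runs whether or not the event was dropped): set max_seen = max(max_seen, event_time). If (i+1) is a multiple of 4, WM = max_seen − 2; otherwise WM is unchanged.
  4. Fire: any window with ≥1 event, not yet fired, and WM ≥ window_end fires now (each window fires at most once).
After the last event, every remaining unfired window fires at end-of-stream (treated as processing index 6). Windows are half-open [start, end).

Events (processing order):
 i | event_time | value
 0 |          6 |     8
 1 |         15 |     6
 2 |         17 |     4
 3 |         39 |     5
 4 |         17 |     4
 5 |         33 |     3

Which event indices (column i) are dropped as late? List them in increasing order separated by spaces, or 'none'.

i=0 t=6 v=8: → [5,16),[0,11); WM=−∞
i=1 t=15 v=6: → [15,26),[10,21),[5,16); WM=−∞
i=2 t=17 v=4: → [15,26),[10,21); WM=−∞
i=3 t=39 v=5: → [35,46),[30,41); WM=37; [0,11) fires=1 [5,16) fires=2 [10,21) fires=2 [15,26) fires=2
i=4 t=17 v=4: DROP (t<37-2); WM=37
i=5 t=33 v=3: DROP (t<37-2); WM=37

4 5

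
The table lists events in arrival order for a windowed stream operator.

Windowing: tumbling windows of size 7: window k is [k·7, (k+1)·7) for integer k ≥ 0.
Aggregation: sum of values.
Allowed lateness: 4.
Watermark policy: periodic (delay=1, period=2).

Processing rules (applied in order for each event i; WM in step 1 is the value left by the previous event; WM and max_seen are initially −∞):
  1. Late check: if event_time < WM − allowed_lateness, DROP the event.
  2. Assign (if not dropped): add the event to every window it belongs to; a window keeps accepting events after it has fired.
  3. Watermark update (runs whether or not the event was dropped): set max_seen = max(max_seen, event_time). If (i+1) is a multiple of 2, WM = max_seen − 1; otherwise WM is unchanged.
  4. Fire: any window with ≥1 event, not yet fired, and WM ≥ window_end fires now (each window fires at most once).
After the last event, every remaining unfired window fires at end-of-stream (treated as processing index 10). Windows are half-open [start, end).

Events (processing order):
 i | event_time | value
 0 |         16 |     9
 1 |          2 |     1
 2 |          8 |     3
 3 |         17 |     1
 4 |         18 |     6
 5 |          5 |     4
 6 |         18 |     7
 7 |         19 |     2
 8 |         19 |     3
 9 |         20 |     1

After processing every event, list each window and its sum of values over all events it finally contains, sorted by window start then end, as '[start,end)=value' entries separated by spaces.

i=0 t=16 v=9: → [14,21); WM=−∞
i=1 t=2 v=1: → [0,7); WM=15; [0,7) fires=1
i=2 t=8 v=3: DROP (t<15-4); WM=15
i=3 t=17 v=1: → [14,21); WM=16
i=4 t=18 v=6: → [14,21); WM=16
i=5 t=5 v=4: DROP (t<16-4); WM=17
i=6 t=18 v=7: → [14,21); WM=17
i=7 t=19 v=2: → [14,21); WM=18
i=8 t=19 v=3: → [14,21); WM=18
i=9 t=20 v=1: → [14,21); WM=19

[0,7)=1 [14,21)=29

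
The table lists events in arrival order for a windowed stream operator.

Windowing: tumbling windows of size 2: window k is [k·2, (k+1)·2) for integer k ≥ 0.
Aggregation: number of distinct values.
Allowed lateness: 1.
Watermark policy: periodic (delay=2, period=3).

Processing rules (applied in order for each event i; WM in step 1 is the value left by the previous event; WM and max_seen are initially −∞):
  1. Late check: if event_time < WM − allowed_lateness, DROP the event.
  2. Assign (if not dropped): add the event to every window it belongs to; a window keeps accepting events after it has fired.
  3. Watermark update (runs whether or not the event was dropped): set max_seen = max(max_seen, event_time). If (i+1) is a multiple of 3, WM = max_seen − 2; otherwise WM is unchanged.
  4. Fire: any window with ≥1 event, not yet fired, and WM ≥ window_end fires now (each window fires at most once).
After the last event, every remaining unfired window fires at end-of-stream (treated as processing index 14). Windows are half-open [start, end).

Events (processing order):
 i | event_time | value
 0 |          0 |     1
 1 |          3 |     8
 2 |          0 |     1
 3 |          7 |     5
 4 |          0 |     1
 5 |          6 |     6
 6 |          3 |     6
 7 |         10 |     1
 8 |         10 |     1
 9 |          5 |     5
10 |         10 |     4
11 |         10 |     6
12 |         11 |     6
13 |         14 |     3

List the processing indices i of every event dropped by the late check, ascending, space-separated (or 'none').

i=0 t=0 v=1: → [0,2); WM=−∞
i=1 t=3 v=8: → [2,4); WM=−∞
i=2 t=0 v=1: → [0,2); WM=1
i=3 t=7 v=5: → [6,8); WM=1
i=4 t=0 v=1: → [0,2); WM=1
i=5 t=6 v=6: → [6,8); WM=5; [0,2) fires=1 [2,4) fires=1
i=6 t=3 v=6: DROP (t<5-1); WM=5
i=7 t=10 v=1: → [10,12); WM=5
i=8 t=10 v=1: → [10,12); WM=8; [6,8) fires=2
i=9 t=5 v=5: DROP (t<8-1); WM=8
i=10 t=10 v=4: → [10,12); WM=8
i=11 t=10 v=6: → [10,12); WM=8
i=12 t=11 v=6: → [10,12); WM=8
i=13 t=14 v=3: → [14,16); WM=8

6 9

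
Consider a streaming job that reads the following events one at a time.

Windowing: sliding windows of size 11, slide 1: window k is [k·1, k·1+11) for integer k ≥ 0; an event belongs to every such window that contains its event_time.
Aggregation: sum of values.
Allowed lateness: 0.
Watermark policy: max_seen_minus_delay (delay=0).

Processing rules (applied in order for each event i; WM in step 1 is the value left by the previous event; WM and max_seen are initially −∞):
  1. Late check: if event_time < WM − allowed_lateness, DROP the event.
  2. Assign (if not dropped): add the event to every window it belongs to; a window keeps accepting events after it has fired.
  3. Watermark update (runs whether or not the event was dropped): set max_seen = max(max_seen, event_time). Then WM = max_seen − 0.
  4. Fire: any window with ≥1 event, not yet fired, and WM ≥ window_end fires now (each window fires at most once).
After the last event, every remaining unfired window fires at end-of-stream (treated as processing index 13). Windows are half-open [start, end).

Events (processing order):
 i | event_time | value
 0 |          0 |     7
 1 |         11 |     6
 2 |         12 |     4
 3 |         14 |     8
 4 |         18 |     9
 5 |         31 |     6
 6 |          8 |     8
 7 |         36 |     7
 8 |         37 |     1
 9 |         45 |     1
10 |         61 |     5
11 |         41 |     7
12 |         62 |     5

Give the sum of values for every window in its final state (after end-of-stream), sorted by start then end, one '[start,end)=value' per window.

i=0 t=0 v=7: → [0,11); WM=0
i=1 t=11 v=6: → [11,22),[10,21),[9,20),[8,19),[7,18),[6,17),[5,16),[4,15),[3,14),[2,13),[1,12); WM=11; [0,11) fires=7
i=2 t=12 v=4: → [12,23),[11,22),[10,21),[9,20),[8,19),[7,18),[6,17),[5,16),[4,15),[3,14),[2,13); WM=12; [1,12) fires=6
i=3 t=14 v=8: → [14,25),[13,24),[12,23),[11,22),[10,21),[9,20),[8,19),[7,18),[6,17),[5,16),[4,15); WM=14; [2,13) fires=10 [3,14) fires=10
i=4 t=18 v=9: → [18,29),[17,28),[16,27),[15,26),[14,25),[13,24),[12,23),[11,22),[10,21),[9,20),[8,19); WM=18; [4,15) fires=18 [5,16) fires=18 [6,17) fires=18 [7,18) fires=18
i=5 t=31 v=6: → [31,42),[30,41),[29,40),[28,39),[27,38),[26,37),[25,36),[24,35),[23,34),[22,33),[21,32); WM=31; [8,19) fires=27 [9,20) fires=27 [10,21) fires=27 [11,22) fires=27 [12,23) fires=21 [13,24) fires=17 [14,25) fires=17 [15,26) fires=9 [16,27) fires=9 [17,28) fires=9 [18,29) fires=9
i=6 t=8 v=8: DROP (t<31-0); WM=31
i=7 t=36 v=7: → [36,47),[35,46),[34,45),[33,44),[32,43),[31,42),[30,41),[29,40),[28,39),[27,38),[26,37); WM=36; [21,32) fires=6 [22,33) fires=6 [23,34) fires=6 [24,35) fires=6 [25,36) fires=6
i=8 t=37 v=1: → [37,48),[36,47),[35,46),[34,45),[33,44),[32,43),[31,42),[30,41),[29,40),[28,39),[27,38); WM=37; [26,37) fires=13
i=9 t=45 v=1: → [45,56),[44,55),[43,54),[42,53),[41,52),[40,51),[39,50),[38,49),[37,48),[36,47),[35,46); WM=45; [27,38) fires=14 [28,39) fires=14 [29,40) fires=14 [30,41) fires=14 [31,42) fires=14 [32,43) fires=8 [33,44) fires=8 [34,45) fires=8
i=10 t=61 v=5: → [61,72),[60,71),[59,70),[58,69),[57,68),[56,67),[55,66),[54,65),[53,64),[52,63),[51,62); WM=61; [35,46) fires=9 [36,47) fires=9 [37,48) fires=2 [38,49) fires=1 [39,50) fires=1 [40,51) fires=1 [41,52) fires=1 [42,53) fires=1 [43,54) fires=1 [44,55) fires=1 [45,56) fires=1
i=11 t=41 v=7: DROP (t<61-0); WM=61
i=12 t=62 v=5: → [62,73),[61,72),[60,71),[59,70),[58,69),[57,68),[56,67),[55,66),[54,65),[53,64),[52,63); WM=62; [51,62) fires=5

[0,11)=7 [1,12)=6 [2,13)=10 [3,14)=10 [4,15)=18 [5,16)=18 [6,17)=18 [7,18)=18 [8,19)=27 [9,20)=27 [10,21)=27 [11,22)=27 [12,23)=21 [13,24)=17 [14,25)=17 [15,26)=9 [16,27)=9 [17,28)=9 [18,29)=9 [21,32)=6 [22,33)=6 [23,34)=6 [24,35)=6 [25,36)=6 [26,37)=13 [27,38)=14 [28,39)=14 [29,40)=14 [30,41)=14 [31,42)=14 [32,43)=8 [33,44)=8 [34,45)=8 [35,46)=9 [36,47)=9 [37,48)=2 [38,49)=1 [39,50)=1 [40,51)=1 [41,52)=1 [42,53)=1 [43,54)=1 [44,55)=1 [45,56)=1 [51,62)=5 [52,63)=10 [53,64)=10 [54,65)=10 [55,66)=10 [56,67)=10 [57,68)=10 [58,69)=10 [59,70)=10 [60,71)=10 [61,72)=10 [62,73)=5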